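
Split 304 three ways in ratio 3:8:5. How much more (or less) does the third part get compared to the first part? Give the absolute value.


Total parts = 3 + 8 + 5 = 16
Value per part = 304 / 16 = 19
Shares: 3*19=57, 8*19=152, 5*19=95
Third share = 95, first share = 57
Difference = |95 - 57| = 38

38


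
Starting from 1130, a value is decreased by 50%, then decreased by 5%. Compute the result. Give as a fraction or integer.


Start: 1130
Step 1: decrease by 50% => multiply by 50/100
  1130 * 50/100 = 565
Step 2: decrease by 5% => multiply by 95/100
  565 * 95/100 = 2147/4
Final value = 2147/4

2147/4


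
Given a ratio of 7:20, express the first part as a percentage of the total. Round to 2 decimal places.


Total parts = 7 + 20 = 27
First part fraction = 7/27
Percentage = (7/27) * 100
= 0.259259 * 100
= 25.93%

25.93


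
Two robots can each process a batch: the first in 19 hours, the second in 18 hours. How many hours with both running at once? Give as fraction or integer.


Rate of A = 1/19 job per hour
Rate of B = 1/18 job per hour
Combined rate = 1/19 + 1/18
Find common denominator: (18 + 19)/(19*18) = 37/342
Combined rate = 37/342 job per hour
Time together = 1 / (37/342) = 342/37 hours

342/37


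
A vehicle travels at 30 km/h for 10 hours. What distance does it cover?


Using distance = speed * time
Speed = 30 km/h
Time = 10 hours
Distance = 30 * 10
= 300 km

300


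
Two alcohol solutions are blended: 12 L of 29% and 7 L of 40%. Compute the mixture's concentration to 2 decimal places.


Solute in mixture 1 = 29% of 12 L = 12*29/100 = 87/25 L
Solute in mixture 2 = 40% of 7 L = 7*40/100 = 14/5 L
Total solute = 87/25 + 14/5 = 157/25 L
Total volume = 12 + 7 = 19 L
Final concentration = 157/25/19 * 100 = 33.05%

33.05


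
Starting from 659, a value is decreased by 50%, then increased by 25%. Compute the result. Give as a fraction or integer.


Start: 659
Step 1: decrease by 50% => multiply by 50/100
  659 * 50/100 = 659/2
Step 2: increase by 25% => multiply by 125/100
  659/2 * 125/100 = 3295/8
Final value = 3295/8

3295/8


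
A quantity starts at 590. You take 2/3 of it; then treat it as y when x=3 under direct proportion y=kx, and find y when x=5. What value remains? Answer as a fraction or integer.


Start with 590.
Step 1: Take 2/3: 590 * 2/3 = 1180/3
Step 2: Direct prop: k = (1180/3)/3; new y = k*5 = 1180/3*5/3 = 5900/9
Final result = 5900/9

5900/9


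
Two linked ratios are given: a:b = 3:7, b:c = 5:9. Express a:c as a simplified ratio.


Given a:b = 3:7 and b:c = 5:9
Make b consistent. Multiply first ratio by 5: a:b = 15:35
Multiply second ratio by 7: b:c = 35:63
Now b = 35 in both, so a:b:c = 15:35:63
Therefore a:c = 15:63
Simplify by GCD: a:c = 5:21

5:21


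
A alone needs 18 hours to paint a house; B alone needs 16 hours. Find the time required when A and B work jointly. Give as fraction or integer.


Rate of A = 1/18 job per hour
Rate of B = 1/16 job per hour
Combined rate = 1/18 + 1/16
Find common denominator: (16 + 18)/(18*16) = 34/288
Combined rate = 17/144 job per hour
Time together = 1 / (17/144) = 144/17 hours

144/17


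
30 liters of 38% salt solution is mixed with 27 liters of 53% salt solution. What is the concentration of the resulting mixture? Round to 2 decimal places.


Solute in mixture 1 = 38% of 30 L = 30*38/100 = 57/5 L
Solute in mixture 2 = 53% of 27 L = 27*53/100 = 1431/100 L
Total solute = 57/5 + 1431/100 = 2571/100 L
Total volume = 30 + 27 = 57 L
Final concentration = 2571/100/57 * 100 = 45.11%

45.11


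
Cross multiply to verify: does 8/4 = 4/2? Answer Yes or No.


Cross multiply to check 8/4 = 4/2
Left cross product: 8 * 2 = 16
Right cross product: 4 * 4 = 16
16 = 16
Equal, so proportions match => Yes

Yes


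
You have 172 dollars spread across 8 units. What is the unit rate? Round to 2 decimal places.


Total dollars = 172
Number of units = 8
Unit rate = 172 / 8
= 21.50 dollars per unit

21.50


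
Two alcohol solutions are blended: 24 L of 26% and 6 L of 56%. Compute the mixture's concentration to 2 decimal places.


Solute in mixture 1 = 26% of 24 L = 24*26/100 = 156/25 L
Solute in mixture 2 = 56% of 6 L = 6*56/100 = 84/25 L
Total solute = 156/25 + 84/25 = 48/5 L
Total volume = 24 + 6 = 30 L
Final concentration = 48/5/30 * 100 = 32.00%

32.00


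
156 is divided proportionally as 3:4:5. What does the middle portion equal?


Ratio = 3:4:5
Total parts = 3 + 4 + 5 = 12
Value per part = 156 / 12 = 13
First share = 3 * 13 = 39
Middle share = 4 * 13 = 52
Third share = 5 * 13 = 65

52


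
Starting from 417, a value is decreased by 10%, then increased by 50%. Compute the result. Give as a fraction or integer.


Start: 417
Step 1: decrease by 10% => multiply by 90/100
  417 * 90/100 = 3753/10
Step 2: increase by 50% => multiply by 150/100
  3753/10 * 150/100 = 11259/20
Final value = 11259/20

11259/20


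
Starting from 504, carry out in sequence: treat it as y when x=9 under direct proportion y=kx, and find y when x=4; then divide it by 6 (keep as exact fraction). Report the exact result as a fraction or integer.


Start with 504.
Step 1: Direct prop: k = (504)/9; new y = k*4 = 504*4/9 = 224
Step 2: Divide by 6: 224 / 6 = 112/3
Final result = 112/3

112/3


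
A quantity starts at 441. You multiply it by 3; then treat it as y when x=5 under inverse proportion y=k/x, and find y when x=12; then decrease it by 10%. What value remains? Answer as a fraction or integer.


Start with 441.
Step 1: Multiply by 3: 441 * 3 = 1323
Step 2: Inverse prop: k = (1323)*5; new y = k/12 = 1323*5/12 = 2205/4
Step 3: Decrease by 10%: 2205/4 * 90/100 = 3969/8
Final result = 3969/8

3969/8


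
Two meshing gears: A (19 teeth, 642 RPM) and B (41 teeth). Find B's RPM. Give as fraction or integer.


Gear ratio: teeth_A * RPM_A = teeth_B * RPM_B
19 * 642 = 41 * RPM_B
12198 = 41 * RPM_B
RPM_B = 12198 / 41
RPM_B = 12198/41

12198/41


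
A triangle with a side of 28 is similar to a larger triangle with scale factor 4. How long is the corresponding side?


Similar triangles have proportional sides
Scale factor = 4
Smaller side = 28
Corresponding larger side = 28 * 4
= 112

112


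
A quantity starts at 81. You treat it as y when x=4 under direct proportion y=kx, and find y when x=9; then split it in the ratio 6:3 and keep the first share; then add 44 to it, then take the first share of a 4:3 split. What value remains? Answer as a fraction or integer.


Start with 81.
Step 1: Direct prop: k = (81)/4; new y = k*9 = 81*9/4 = 729/4
Step 2: Split 6:3, first share = 729/4 * 6/9 = 243/2
Step 3: Add 44: 243/2+44=331/2; split 4:3 first = 331/2*4/7 = 662/7
Final result = 662/7

662/7


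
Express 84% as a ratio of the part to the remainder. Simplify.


Part = 84%, Remainder = 16%
Ratio = 84:16
GCD(84, 16) = 4
Simplify: 21:4 = 21:4

21:4


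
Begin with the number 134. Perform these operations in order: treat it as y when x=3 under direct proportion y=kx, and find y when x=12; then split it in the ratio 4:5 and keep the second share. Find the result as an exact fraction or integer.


Start with 134.
Step 1: Direct prop: k = (134)/3; new y = k*12 = 134*12/3 = 536
Step 2: Split 4:5, second share = 536 * 5/9 = 2680/9
Final result = 2680/9

2680/9


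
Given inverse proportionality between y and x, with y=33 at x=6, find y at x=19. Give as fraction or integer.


Inverse proportion: y = k/x
Find k: k = 6 * 33 = 198
Compute y at x=19: y = 198/19
y = 198/19

198/19


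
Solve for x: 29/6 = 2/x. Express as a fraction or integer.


Setting up: 29/6 = 2/x
Cross multiply: 29 * x = 6 * 2
29x = 12
x = 12/29
x = 12/29

12/29


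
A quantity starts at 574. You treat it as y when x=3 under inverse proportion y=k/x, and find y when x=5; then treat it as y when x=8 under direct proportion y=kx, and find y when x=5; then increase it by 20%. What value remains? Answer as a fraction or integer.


Start with 574.
Step 1: Inverse prop: k = (574)*3; new y = k/5 = 574*3/5 = 1722/5
Step 2: Direct prop: k = (1722/5)/8; new y = k*5 = 1722/5*5/8 = 861/4
Step 3: Increase by 20%: 861/4 * 120/100 = 2583/10
Final result = 2583/10

2583/10


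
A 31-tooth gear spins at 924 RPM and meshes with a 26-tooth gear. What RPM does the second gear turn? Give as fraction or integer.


Gear ratio: teeth_A * RPM_A = teeth_B * RPM_B
31 * 924 = 26 * RPM_B
28644 = 26 * RPM_B
RPM_B = 28644 / 26
RPM_B = 14322/13

14322/13


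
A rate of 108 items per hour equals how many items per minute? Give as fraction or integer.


Converting from per hour to per minute
Rate = 108 items per hour
Divide by 60: 108/60
= 9/5 items per minute

9/5


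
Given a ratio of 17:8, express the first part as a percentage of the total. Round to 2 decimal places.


Total parts = 17 + 8 = 25
First part fraction = 17/25
Percentage = (17/25) * 100
= 0.68 * 100
= 68.00%

68.00


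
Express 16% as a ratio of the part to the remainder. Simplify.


Part = 16%, Remainder = 84%
Ratio = 16:84
GCD(16, 84) = 4
Simplify: 4:21 = 4:21

4:21


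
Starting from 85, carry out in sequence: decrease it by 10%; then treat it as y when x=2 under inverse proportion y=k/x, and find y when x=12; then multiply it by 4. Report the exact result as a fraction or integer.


Start with 85.
Step 1: Decrease by 10%: 85 * 90/100 = 153/2
Step 2: Inverse prop: k = (153/2)*2; new y = k/12 = 153/2*2/12 = 51/4
Step 3: Multiply by 4: 51/4 * 4 = 51
Final result = 51

51


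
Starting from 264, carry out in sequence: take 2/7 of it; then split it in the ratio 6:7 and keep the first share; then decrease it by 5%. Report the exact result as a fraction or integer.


Start with 264.
Step 1: Take 2/7: 264 * 2/7 = 528/7
Step 2: Split 6:7, first share = 528/7 * 6/13 = 3168/91
Step 3: Decrease by 5%: 3168/91 * 95/100 = 15048/455
Final result = 15048/455

15048/455


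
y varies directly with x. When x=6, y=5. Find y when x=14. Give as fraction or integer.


Direct proportion: y = kx
Find k: k = 5/6 = 5/6
Compute y at x=14: y = 5/6 * 14
y = 35/3

35/3


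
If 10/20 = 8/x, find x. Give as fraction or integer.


Setting up: 10/20 = 8/x
Cross multiply: 10 * x = 20 * 8
10x = 160
x = 160/10
x = 16

16


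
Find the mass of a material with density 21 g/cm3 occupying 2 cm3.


Using mass = density * volume
Density = 21 g/cm3
Volume = 2 cm3
Mass = 21 * 2
= 42 g

42


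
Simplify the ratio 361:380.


Find GCD(361, 380)
GCD = 19
Divide both by 19: 361/19 = 19, 380/19 = 20
Simplified ratio = 19:20

19:20


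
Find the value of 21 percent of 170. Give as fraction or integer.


Compute 21% of 170
Convert percentage: 21% = 21/100
Multiply: 170 * 21/100
= 3570/100
= 357/10

357/10


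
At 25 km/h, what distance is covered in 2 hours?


Using distance = speed * time
Speed = 25 km/h
Time = 2 hours
Distance = 25 * 2
= 50 km

50


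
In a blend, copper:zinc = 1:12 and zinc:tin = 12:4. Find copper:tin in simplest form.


Given a:b = 1:12 and b:c = 12:4
Make b consistent. Multiply first ratio by 12: a:b = 12:144
Multiply second ratio by 12: b:c = 144:48
Now b = 144 in both, so a:b:c = 12:144:48
Therefore a:c = 12:48
Simplify by GCD: a:c = 1:4

1:4


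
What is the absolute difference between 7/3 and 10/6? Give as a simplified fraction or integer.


Simplify: 7/3 = 7/3 and 10/6 = 5/3
Find common denominator: LCD = 3
Convert: 7/3 and 5/3
Difference = |7 - 5|/3 = 2/3
Simplified = 2/3

2/3


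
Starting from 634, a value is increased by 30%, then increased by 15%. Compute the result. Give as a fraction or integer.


Start: 634
Step 1: increase by 30% => multiply by 130/100
  634 * 130/100 = 4121/5
Step 2: increase by 15% => multiply by 115/100
  4121/5 * 115/100 = 94783/100
Final value = 94783/100

94783/100


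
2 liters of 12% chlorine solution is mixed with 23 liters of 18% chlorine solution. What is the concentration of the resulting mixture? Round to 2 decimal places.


Solute in mixture 1 = 12% of 2 L = 2*12/100 = 6/25 L
Solute in mixture 2 = 18% of 23 L = 23*18/100 = 207/50 L
Total solute = 6/25 + 207/50 = 219/50 L
Total volume = 2 + 23 = 25 L
Final concentration = 219/50/25 * 100 = 17.52%

17.52


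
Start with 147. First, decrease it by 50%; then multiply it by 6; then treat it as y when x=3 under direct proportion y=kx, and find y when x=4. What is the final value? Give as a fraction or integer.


Start with 147.
Step 1: Decrease by 50%: 147 * 50/100 = 147/2
Step 2: Multiply by 6: 147/2 * 6 = 441
Step 3: Direct prop: k = (441)/3; new y = k*4 = 441*4/3 = 588
Final result = 588

588


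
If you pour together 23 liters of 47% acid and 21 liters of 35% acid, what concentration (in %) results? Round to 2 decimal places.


Solute in mixture 1 = 47% of 23 L = 23*47/100 = 1081/100 L
Solute in mixture 2 = 35% of 21 L = 21*35/100 = 147/20 L
Total solute = 1081/100 + 147/20 = 454/25 L
Total volume = 23 + 21 = 44 L
Final concentration = 454/25/44 * 100 = 41.27%

41.27


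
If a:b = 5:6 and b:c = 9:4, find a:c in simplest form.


Given a:b = 5:6 and b:c = 9:4
Make b consistent. Multiply first ratio by 9: a:b = 45:54
Multiply second ratio by 6: b:c = 54:24
Now b = 54 in both, so a:b:c = 45:54:24
Therefore a:c = 45:24
Simplify by GCD: a:c = 15:8

15:8


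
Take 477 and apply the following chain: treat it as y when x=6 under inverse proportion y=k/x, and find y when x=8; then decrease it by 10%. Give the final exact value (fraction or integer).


Start with 477.
Step 1: Inverse prop: k = (477)*6; new y = k/8 = 477*6/8 = 1431/4
Step 2: Decrease by 10%: 1431/4 * 90/100 = 12879/40
Final result = 12879/40

12879/40


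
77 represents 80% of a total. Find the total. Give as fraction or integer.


Given: 77 is 80% of the whole
Set up: 77 = 80/100 * whole
whole = 77 * 100 / 80
whole = 7700 / 80
whole = 385/4

385/4


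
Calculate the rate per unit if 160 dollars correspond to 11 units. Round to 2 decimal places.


Total dollars = 160
Number of units = 11
Unit rate = 160 / 11
= 14.55 dollars per unit

14.55


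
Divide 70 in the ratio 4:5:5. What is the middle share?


Ratio = 4:5:5
Total parts = 4 + 5 + 5 = 14
Value per part = 70 / 14 = 5
First share = 4 * 5 = 20
Middle share = 5 * 5 = 25
Third share = 5 * 5 = 25

25


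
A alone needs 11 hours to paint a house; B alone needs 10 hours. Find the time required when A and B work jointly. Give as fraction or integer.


Rate of A = 1/11 job per hour
Rate of B = 1/10 job per hour
Combined rate = 1/11 + 1/10
Find common denominator: (10 + 11)/(11*10) = 21/110
Combined rate = 21/110 job per hour
Time together = 1 / (21/110) = 110/21 hours

110/21


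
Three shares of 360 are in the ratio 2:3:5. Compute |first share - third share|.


Total parts = 2 + 3 + 5 = 10
Value per part = 360 / 10 = 36
Shares: 2*36=72, 3*36=108, 5*36=180
First share = 72, third share = 180
Difference = |72 - 180| = 108

108


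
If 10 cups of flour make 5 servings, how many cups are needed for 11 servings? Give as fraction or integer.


Original: 10 cups for 5 servings
Target servings = 11
Scaling factor = 11/5
New amount = 10 * 11/5
= 110/5
= 22 cups

22


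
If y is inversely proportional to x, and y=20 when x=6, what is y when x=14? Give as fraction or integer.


Inverse proportion: y = k/x
Find k: k = 6 * 20 = 120
Compute y at x=14: y = 120/14
y = 60/7

60/7


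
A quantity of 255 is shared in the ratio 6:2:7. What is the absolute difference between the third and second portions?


Total parts = 6 + 2 + 7 = 15
Value per part = 255 / 15 = 17
Shares: 6*17=102, 2*17=34, 7*17=119
Third share = 119, second share = 34
Difference = |119 - 34| = 85

85


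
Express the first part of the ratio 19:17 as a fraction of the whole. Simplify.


Total parts = 19 + 17 = 36
First part fraction = 19/36
Simplify: 19/36 = 19/36

19/36


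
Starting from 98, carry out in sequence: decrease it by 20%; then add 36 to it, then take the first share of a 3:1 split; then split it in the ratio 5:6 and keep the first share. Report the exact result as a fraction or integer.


Start with 98.
Step 1: Decrease by 20%: 98 * 80/100 = 392/5
Step 2: Add 36: 392/5+36=572/5; split 3:1 first = 572/5*3/4 = 429/5
Step 3: Split 5:6, first share = 429/5 * 5/11 = 39
Final result = 39

39


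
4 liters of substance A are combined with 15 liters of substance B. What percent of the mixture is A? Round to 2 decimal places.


Volume of A = 4 L
Volume of B = 15 L
Total volume = 4 + 15 = 19 L
Percentage of A = (4/19) * 100
= 21.05%

21.05


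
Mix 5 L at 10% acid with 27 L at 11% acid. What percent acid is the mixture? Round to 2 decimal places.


Solute in mixture 1 = 10% of 5 L = 5*10/100 = 1/2 L
Solute in mixture 2 = 11% of 27 L = 27*11/100 = 297/100 L
Total solute = 1/2 + 297/100 = 347/100 L
Total volume = 5 + 27 = 32 L
Final concentration = 347/100/32 * 100 = 10.84%

10.84


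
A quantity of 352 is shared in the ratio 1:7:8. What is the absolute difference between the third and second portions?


Total parts = 1 + 7 + 8 = 16
Value per part = 352 / 16 = 22
Shares: 1*22=22, 7*22=154, 8*22=176
Third share = 176, second share = 154
Difference = |176 - 154| = 22

22


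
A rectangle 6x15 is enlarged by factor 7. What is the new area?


Original dimensions: 6 x 15
Enlargement factor = 7
New width = 6 * 7 = 42
New height = 15 * 7 = 105
New area = 42 * 105 = 4410

4410


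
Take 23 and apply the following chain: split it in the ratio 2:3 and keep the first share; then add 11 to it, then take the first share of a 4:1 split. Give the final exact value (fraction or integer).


Start with 23.
Step 1: Split 2:3, first share = 23 * 2/5 = 46/5
Step 2: Add 11: 46/5+11=101/5; split 4:1 first = 101/5*4/5 = 404/25
Final result = 404/25

404/25


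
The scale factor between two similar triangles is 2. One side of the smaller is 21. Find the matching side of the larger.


Similar triangles have proportional sides
Scale factor = 2
Smaller side = 21
Corresponding larger side = 21 * 2
= 42

42


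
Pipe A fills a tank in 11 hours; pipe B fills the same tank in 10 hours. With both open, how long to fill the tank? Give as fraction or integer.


Rate of A = 1/11 job per hour
Rate of B = 1/10 job per hour
Combined rate = 1/11 + 1/10
Find common denominator: (10 + 11)/(11*10) = 21/110
Combined rate = 21/110 job per hour
Time together = 1 / (21/110) = 110/21 hours

110/21


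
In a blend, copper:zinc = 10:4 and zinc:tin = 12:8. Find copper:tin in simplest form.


Given a:b = 10:4 and b:c = 12:8
Make b consistent. Multiply first ratio by 12: a:b = 120:48
Multiply second ratio by 4: b:c = 48:32
Now b = 48 in both, so a:b:c = 120:48:32
Therefore a:c = 120:32
Simplify by GCD: a:c = 15:4

15:4


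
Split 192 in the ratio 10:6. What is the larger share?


Total parts = 10 + 6 = 16
Value per part = 192 / 16 = 12
First share = 10 * 12 = 120
Second share = 6 * 12 = 72
Larger share = 120

120


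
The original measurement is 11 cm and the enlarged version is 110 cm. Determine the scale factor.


Original length = 11 cm
Scaled length = 110 cm
Scale factor = 110 / 11
= 10

10


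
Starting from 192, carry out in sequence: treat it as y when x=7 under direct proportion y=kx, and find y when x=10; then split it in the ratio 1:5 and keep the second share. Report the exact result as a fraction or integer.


Start with 192.
Step 1: Direct prop: k = (192)/7; new y = k*10 = 192*10/7 = 1920/7
Step 2: Split 1:5, second share = 1920/7 * 5/6 = 1600/7
Final result = 1600/7

1600/7


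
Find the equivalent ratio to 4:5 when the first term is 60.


Original ratio: 4:5
First term target: 60
Scale factor = 60 / 4 = 15
Multiply second term: 5 * 15 = 75
Equivalent ratio = 60:75

60:75


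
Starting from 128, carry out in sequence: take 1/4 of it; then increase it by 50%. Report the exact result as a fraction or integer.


Start with 128.
Step 1: Take 1/4: 128 * 1/4 = 32
Step 2: Increase by 50%: 32 * 150/100 = 48
Final result = 48

48


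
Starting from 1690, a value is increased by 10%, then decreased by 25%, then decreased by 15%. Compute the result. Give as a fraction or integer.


Start: 1690
Step 1: increase by 10% => multiply by 110/100
  1690 * 110/100 = 1859
Step 2: decrease by 25% => multiply by 75/100
  1859 * 75/100 = 5577/4
Step 3: decrease by 15% => multiply by 85/100
  5577/4 * 85/100 = 94809/80
Final value = 94809/80

94809/80


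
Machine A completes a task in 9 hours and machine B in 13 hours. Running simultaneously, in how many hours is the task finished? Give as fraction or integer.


Rate of A = 1/9 job per hour
Rate of B = 1/13 job per hour
Combined rate = 1/9 + 1/13
Find common denominator: (13 + 9)/(9*13) = 22/117
Combined rate = 22/117 job per hour
Time together = 1 / (22/117) = 117/22 hours

117/22


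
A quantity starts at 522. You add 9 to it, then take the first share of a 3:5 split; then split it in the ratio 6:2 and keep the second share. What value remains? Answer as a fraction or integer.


Start with 522.
Step 1: Add 9: 522+9=531; split 3:5 first = 531*3/8 = 1593/8
Step 2: Split 6:2, second share = 1593/8 * 2/8 = 1593/32
Final result = 1593/32

1593/32


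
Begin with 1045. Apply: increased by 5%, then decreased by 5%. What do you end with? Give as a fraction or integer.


Start: 1045
Step 1: increase by 5% => multiply by 105/100
  1045 * 105/100 = 4389/4
Step 2: decrease by 5% => multiply by 95/100
  4389/4 * 95/100 = 83391/80
Final value = 83391/80

83391/80


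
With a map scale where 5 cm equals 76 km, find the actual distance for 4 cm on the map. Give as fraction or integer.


Map scale: 5 cm = 76 km
Measured distance on map = 4 cm
Set up proportion: 4 * 76 / 5
= 304 / 5
= 304/5 km

304/5


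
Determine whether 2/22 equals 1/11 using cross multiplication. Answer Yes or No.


Cross multiply to check 2/22 = 1/11
Left cross product: 2 * 11 = 22
Right cross product: 22 * 1 = 22
22 = 22
Equal, so proportions match => Yes

Yes


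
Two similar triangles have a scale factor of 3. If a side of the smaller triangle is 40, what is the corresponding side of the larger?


Similar triangles have proportional sides
Scale factor = 3
Smaller side = 40
Corresponding larger side = 40 * 3
= 120

120


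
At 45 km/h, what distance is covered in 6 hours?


Using distance = speed * time
Speed = 45 km/h
Time = 6 hours
Distance = 45 * 6
= 270 km

270


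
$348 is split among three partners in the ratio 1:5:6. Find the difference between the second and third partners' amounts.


Total parts = 1 + 5 + 6 = 12
Value per part = 348 / 12 = 29
Shares: 1*29=29, 5*29=145, 6*29=174
Second share = 145, third share = 174
Difference = |145 - 174| = 29

29


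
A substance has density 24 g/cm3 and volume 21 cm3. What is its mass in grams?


Using mass = density * volume
Density = 24 g/cm3
Volume = 21 cm3
Mass = 24 * 21
= 504 g

504


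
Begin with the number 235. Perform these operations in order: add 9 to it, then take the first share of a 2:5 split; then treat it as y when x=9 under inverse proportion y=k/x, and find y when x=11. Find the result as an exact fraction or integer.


Start with 235.
Step 1: Add 9: 235+9=244; split 2:5 first = 244*2/7 = 488/7
Step 2: Inverse prop: k = (488/7)*9; new y = k/11 = 488/7*9/11 = 4392/77
Final result = 4392/77

4392/77


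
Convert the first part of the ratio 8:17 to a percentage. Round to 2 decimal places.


Total parts = 8 + 17 = 25
First part fraction = 8/25
Percentage = (8/25) * 100
= 0.32 * 100
= 32.00%

32.00


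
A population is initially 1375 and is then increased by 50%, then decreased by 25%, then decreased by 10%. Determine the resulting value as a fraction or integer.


Start: 1375
Step 1: increase by 50% => multiply by 150/100
  1375 * 150/100 = 4125/2
Step 2: decrease by 25% => multiply by 75/100
  4125/2 * 75/100 = 12375/8
Step 3: decrease by 10% => multiply by 90/100
  12375/8 * 90/100 = 22275/16
Final value = 22275/16

22275/16


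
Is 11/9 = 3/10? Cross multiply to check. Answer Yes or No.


Cross multiply to check 11/9 = 3/10
Left cross product: 11 * 10 = 110
Right cross product: 9 * 3 = 27
110 != 27
Not equal, so proportions differ => No

No


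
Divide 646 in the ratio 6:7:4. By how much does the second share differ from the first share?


Total parts = 6 + 7 + 4 = 17
Value per part = 646 / 17 = 38
Shares: 6*38=228, 7*38=266, 4*38=152
Second share = 266, first share = 228
Difference = |266 - 228| = 38

38


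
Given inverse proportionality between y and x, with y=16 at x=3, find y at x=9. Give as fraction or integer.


Inverse proportion: y = k/x
Find k: k = 3 * 16 = 48
Compute y at x=9: y = 48/9
y = 16/3

16/3


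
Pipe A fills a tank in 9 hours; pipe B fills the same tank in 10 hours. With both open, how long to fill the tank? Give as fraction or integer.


Rate of A = 1/9 job per hour
Rate of B = 1/10 job per hour
Combined rate = 1/9 + 1/10
Find common denominator: (10 + 9)/(9*10) = 19/90
Combined rate = 19/90 job per hour
Time together = 1 / (19/90) = 90/19 hours

90/19


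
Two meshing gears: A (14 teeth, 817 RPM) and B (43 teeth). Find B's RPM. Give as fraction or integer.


Gear ratio: teeth_A * RPM_A = teeth_B * RPM_B
14 * 817 = 43 * RPM_B
11438 = 43 * RPM_B
RPM_B = 11438 / 43
RPM_B = 266

266


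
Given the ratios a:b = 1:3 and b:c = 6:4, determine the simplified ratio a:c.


Given a:b = 1:3 and b:c = 6:4
Make b consistent. Multiply first ratio by 6: a:b = 6:18
Multiply second ratio by 3: b:c = 18:12
Now b = 18 in both, so a:b:c = 6:18:12
Therefore a:c = 6:12
Simplify by GCD: a:c = 1:2

1:2


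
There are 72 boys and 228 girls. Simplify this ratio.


Find GCD(72, 228)
GCD = 12
Divide both by 12: 72/12 = 6, 228/12 = 19
Simplified ratio = 6:19

6:19


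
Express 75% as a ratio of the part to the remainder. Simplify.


Part = 75%, Remainder = 25%
Ratio = 75:25
GCD(75, 25) = 25
Simplify: 3:1 = 3:1

3:1


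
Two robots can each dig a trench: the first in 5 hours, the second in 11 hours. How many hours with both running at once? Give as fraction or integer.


Rate of A = 1/5 job per hour
Rate of B = 1/11 job per hour
Combined rate = 1/5 + 1/11
Find common denominator: (11 + 5)/(5*11) = 16/55
Combined rate = 16/55 job per hour
Time together = 1 / (16/55) = 55/16 hours

55/16


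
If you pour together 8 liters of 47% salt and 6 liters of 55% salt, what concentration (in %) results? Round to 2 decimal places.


Solute in mixture 1 = 47% of 8 L = 8*47/100 = 94/25 L
Solute in mixture 2 = 55% of 6 L = 6*55/100 = 33/10 L
Total solute = 94/25 + 33/10 = 353/50 L
Total volume = 8 + 6 = 14 L
Final concentration = 353/50/14 * 100 = 50.43%

50.43


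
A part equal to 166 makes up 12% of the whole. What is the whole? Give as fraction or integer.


Given: 166 is 12% of the whole
Set up: 166 = 12/100 * whole
whole = 166 * 100 / 12
whole = 16600 / 12
whole = 4150/3

4150/3


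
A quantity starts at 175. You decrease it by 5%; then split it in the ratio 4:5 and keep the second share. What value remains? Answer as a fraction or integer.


Start with 175.
Step 1: Decrease by 5%: 175 * 95/100 = 665/4
Step 2: Split 4:5, second share = 665/4 * 5/9 = 3325/36
Final result = 3325/36

3325/36


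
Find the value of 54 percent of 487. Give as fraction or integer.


Compute 54% of 487
Convert percentage: 54% = 54/100
Multiply: 487 * 54/100
= 26298/100
= 13149/50

13149/50


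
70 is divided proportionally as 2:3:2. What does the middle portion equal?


Ratio = 2:3:2
Total parts = 2 + 3 + 2 = 7
Value per part = 70 / 7 = 10
First share = 2 * 10 = 20
Middle share = 3 * 10 = 30
Third share = 2 * 10 = 20

30


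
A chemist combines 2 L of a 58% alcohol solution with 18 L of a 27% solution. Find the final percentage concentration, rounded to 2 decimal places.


Solute in mixture 1 = 58% of 2 L = 2*58/100 = 29/25 L
Solute in mixture 2 = 27% of 18 L = 18*27/100 = 243/50 L
Total solute = 29/25 + 243/50 = 301/50 L
Total volume = 2 + 18 = 20 L
Final concentration = 301/50/20 * 100 = 30.10%

30.10


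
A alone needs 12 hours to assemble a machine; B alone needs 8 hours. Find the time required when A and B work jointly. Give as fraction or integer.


Rate of A = 1/12 job per hour
Rate of B = 1/8 job per hour
Combined rate = 1/12 + 1/8
Find common denominator: (8 + 12)/(12*8) = 20/96
Combined rate = 5/24 job per hour
Time together = 1 / (5/24) = 24/5 hours

24/5


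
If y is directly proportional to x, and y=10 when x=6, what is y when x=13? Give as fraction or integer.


Direct proportion: y = kx
Find k: k = 10/6 = 5/3
Compute y at x=13: y = 5/3 * 13
y = 65/3

65/3


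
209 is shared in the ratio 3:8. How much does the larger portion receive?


Total parts = 3 + 8 = 11
Value per part = 209 / 11 = 19
First share = 3 * 19 = 57
Second share = 8 * 19 = 152
Larger share = 152

152


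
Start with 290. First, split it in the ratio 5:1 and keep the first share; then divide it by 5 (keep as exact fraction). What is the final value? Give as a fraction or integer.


Start with 290.
Step 1: Split 5:1, first share = 290 * 5/6 = 725/3
Step 2: Divide by 5: 725/3 / 5 = 145/3
Final result = 145/3

145/3


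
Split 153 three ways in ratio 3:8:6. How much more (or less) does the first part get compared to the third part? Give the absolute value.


Total parts = 3 + 8 + 6 = 17
Value per part = 153 / 17 = 9
Shares: 3*9=27, 8*9=72, 6*9=54
First share = 27, third share = 54
Difference = |27 - 54| = 27

27


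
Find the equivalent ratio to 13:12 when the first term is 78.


Original ratio: 13:12
First term target: 78
Scale factor = 78 / 13 = 6
Multiply second term: 12 * 6 = 72
Equivalent ratio = 78:72

78:72


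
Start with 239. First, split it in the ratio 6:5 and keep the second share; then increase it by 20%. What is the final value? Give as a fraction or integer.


Start with 239.
Step 1: Split 6:5, second share = 239 * 5/11 = 1195/11
Step 2: Increase by 20%: 1195/11 * 120/100 = 1434/11
Final result = 1434/11

1434/11


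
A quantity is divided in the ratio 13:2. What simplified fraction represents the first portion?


Total parts = 13 + 2 = 15
First part fraction = 13/15
Simplify: 13/15 = 13/15

13/15


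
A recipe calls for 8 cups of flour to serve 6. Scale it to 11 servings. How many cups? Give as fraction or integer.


Original: 8 cups for 6 servings
Target servings = 11
Scaling factor = 11/6
New amount = 8 * 11/6
= 88/6
= 44/3 cups

44/3


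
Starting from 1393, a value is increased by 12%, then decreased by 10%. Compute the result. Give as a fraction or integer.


Start: 1393
Step 1: increase by 12% => multiply by 112/100
  1393 * 112/100 = 39004/25
Step 2: decrease by 10% => multiply by 90/100
  39004/25 * 90/100 = 175518/125
Final value = 175518/125

175518/125


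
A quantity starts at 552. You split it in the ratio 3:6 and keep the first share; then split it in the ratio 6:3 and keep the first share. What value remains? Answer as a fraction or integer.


Start with 552.
Step 1: Split 3:6, first share = 552 * 3/9 = 184
Step 2: Split 6:3, first share = 184 * 6/9 = 368/3
Final result = 368/3

368/3


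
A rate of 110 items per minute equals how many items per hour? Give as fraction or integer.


Converting from per minute to per hour
Rate = 110 items per minute
Multiply by 60: 110 * 60
= 6600 items per hour

6600


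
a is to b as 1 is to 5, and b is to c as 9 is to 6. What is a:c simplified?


Given a:b = 1:5 and b:c = 9:6
Make b consistent. Multiply first ratio by 9: a:b = 9:45
Multiply second ratio by 5: b:c = 45:30
Now b = 45 in both, so a:b:c = 9:45:30
Therefore a:c = 9:30
Simplify by GCD: a:c = 3:10

3:10


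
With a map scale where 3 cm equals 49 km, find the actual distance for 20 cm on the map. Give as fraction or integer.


Map scale: 3 cm = 49 km
Measured distance on map = 20 cm
Set up proportion: 20 * 49 / 3
= 980 / 3
= 980/3 km

980/3


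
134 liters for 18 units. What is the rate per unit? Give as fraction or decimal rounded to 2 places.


Total liters = 134
Number of units = 18
Unit rate = 134 / 18
= 7.44 liters per unit

7.44


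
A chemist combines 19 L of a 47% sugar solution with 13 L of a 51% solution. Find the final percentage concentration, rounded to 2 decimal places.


Solute in mixture 1 = 47% of 19 L = 19*47/100 = 893/100 L
Solute in mixture 2 = 51% of 13 L = 13*51/100 = 663/100 L
Total solute = 893/100 + 663/100 = 389/25 L
Total volume = 19 + 13 = 32 L
Final concentration = 389/25/32 * 100 = 48.63%

48.63


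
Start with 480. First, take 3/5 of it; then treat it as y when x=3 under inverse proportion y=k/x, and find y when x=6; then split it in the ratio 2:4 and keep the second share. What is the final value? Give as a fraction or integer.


Start with 480.
Step 1: Take 3/5: 480 * 3/5 = 288
Step 2: Inverse prop: k = (288)*3; new y = k/6 = 288*3/6 = 144
Step 3: Split 2:4, second share = 144 * 4/6 = 96
Final result = 96

96


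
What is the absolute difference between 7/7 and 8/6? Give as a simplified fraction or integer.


Simplify: 7/7 = 1 and 8/6 = 4/3
Find common denominator: LCD = 3
Convert: 3/3 and 4/3
Difference = |3 - 4|/3 = 1/3
Simplified = 1/3

1/3


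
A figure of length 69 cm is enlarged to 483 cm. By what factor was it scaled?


Original length = 69 cm
Scaled length = 483 cm
Scale factor = 483 / 69
= 7

7


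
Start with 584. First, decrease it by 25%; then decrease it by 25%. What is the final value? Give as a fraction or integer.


Start with 584.
Step 1: Decrease by 25%: 584 * 75/100 = 438
Step 2: Decrease by 25%: 438 * 75/100 = 657/2
Final result = 657/2

657/2


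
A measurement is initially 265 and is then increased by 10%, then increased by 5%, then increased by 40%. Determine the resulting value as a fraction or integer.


Start: 265
Step 1: increase by 10% => multiply by 110/100
  265 * 110/100 = 583/2
Step 2: increase by 5% => multiply by 105/100
  583/2 * 105/100 = 12243/40
Step 3: increase by 40% => multiply by 140/100
  12243/40 * 140/100 = 85701/200
Final value = 85701/200

85701/200


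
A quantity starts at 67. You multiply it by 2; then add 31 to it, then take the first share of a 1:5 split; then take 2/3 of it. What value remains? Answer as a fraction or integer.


Start with 67.
Step 1: Multiply by 2: 67 * 2 = 134
Step 2: Add 31: 134+31=165; split 1:5 first = 165*1/6 = 55/2
Step 3: Take 2/3: 55/2 * 2/3 = 55/3
Final result = 55/3

55/3


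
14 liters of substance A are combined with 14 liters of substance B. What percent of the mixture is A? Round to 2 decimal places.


Volume of A = 14 L
Volume of B = 14 L
Total volume = 14 + 14 = 28 L
Percentage of A = (14/28) * 100
= 50.00%

50.00


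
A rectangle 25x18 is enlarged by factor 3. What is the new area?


Original dimensions: 25 x 18
Enlargement factor = 3
New width = 25 * 3 = 75
New height = 18 * 3 = 54
New area = 75 * 54 = 4050

4050


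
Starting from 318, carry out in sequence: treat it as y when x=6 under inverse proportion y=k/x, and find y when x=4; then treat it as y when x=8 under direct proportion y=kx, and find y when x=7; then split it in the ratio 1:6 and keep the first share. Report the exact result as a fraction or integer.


Start with 318.
Step 1: Inverse prop: k = (318)*6; new y = k/4 = 318*6/4 = 477
Step 2: Direct prop: k = (477)/8; new y = k*7 = 477*7/8 = 3339/8
Step 3: Split 1:6, first share = 3339/8 * 1/7 = 477/8
Final result = 477/8

477/8


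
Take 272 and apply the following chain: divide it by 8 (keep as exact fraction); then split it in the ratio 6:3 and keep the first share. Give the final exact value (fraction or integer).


Start with 272.
Step 1: Divide by 8: 272 / 8 = 34
Step 2: Split 6:3, first share = 34 * 6/9 = 68/3
Final result = 68/3

68/3


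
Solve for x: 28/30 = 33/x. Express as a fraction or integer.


Setting up: 28/30 = 33/x
Cross multiply: 28 * x = 30 * 33
28x = 990
x = 990/28
x = 495/14

495/14


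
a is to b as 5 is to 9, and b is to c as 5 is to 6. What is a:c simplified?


Given a:b = 5:9 and b:c = 5:6
Make b consistent. Multiply first ratio by 5: a:b = 25:45
Multiply second ratio by 9: b:c = 45:54
Now b = 45 in both, so a:b:c = 25:45:54
Therefore a:c = 25:54
Simplify by GCD: a:c = 25:54

25:54


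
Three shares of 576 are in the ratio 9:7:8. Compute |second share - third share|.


Total parts = 9 + 7 + 8 = 24
Value per part = 576 / 24 = 24
Shares: 9*24=216, 7*24=168, 8*24=192
Second share = 168, third share = 192
Difference = |168 - 192| = 24

24


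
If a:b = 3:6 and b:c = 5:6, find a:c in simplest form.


Given a:b = 3:6 and b:c = 5:6
Make b consistent. Multiply first ratio by 5: a:b = 15:30
Multiply second ratio by 6: b:c = 30:36
Now b = 30 in both, so a:b:c = 15:30:36
Therefore a:c = 15:36
Simplify by GCD: a:c = 5:12

5:12


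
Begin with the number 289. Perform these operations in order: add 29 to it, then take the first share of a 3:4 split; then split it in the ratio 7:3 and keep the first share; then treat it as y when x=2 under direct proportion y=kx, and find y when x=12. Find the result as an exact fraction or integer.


Start with 289.
Step 1: Add 29: 289+29=318; split 3:4 first = 318*3/7 = 954/7
Step 2: Split 7:3, first share = 954/7 * 7/10 = 477/5
Step 3: Direct prop: k = (477/5)/2; new y = k*12 = 477/5*12/2 = 2862/5
Final result = 2862/5

2862/5


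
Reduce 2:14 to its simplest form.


Find GCD(2, 14)
GCD = 2
Divide both by 2: 2/2 = 1, 14/2 = 7
Simplified ratio = 1:7

1:7


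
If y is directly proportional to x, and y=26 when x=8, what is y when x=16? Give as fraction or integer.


Direct proportion: y = kx
Find k: k = 26/8 = 13/4
Compute y at x=16: y = 13/4 * 16
y = 52

52


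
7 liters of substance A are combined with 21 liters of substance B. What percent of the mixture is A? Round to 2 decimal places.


Volume of A = 7 L
Volume of B = 21 L
Total volume = 7 + 21 = 28 L
Percentage of A = (7/28) * 100
= 25.00%

25.00


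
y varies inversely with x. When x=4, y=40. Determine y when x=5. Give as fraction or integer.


Inverse proportion: y = k/x
Find k: k = 4 * 40 = 160
Compute y at x=5: y = 160/5
y = 32

32


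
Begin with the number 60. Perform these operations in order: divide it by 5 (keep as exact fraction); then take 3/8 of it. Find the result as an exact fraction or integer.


Start with 60.
Step 1: Divide by 5: 60 / 5 = 12
Step 2: Take 3/8: 12 * 3/8 = 9/2
Final result = 9/2

9/2


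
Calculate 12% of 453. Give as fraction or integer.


Compute 12% of 453
Convert percentage: 12% = 12/100
Multiply: 453 * 12/100
= 5436/100
= 1359/25

1359/25


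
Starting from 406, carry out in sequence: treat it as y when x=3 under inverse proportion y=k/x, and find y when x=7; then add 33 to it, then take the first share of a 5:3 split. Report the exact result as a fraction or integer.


Start with 406.
Step 1: Inverse prop: k = (406)*3; new y = k/7 = 406*3/7 = 174
Step 2: Add 33: 174+33=207; split 5:3 first = 207*5/8 = 1035/8
Final result = 1035/8

1035/8


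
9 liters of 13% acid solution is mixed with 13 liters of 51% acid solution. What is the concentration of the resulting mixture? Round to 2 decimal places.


Solute in mixture 1 = 13% of 9 L = 9*13/100 = 117/100 L
Solute in mixture 2 = 51% of 13 L = 13*51/100 = 663/100 L
Total solute = 117/100 + 663/100 = 39/5 L
Total volume = 9 + 13 = 22 L
Final concentration = 39/5/22 * 100 = 35.45%

35.45


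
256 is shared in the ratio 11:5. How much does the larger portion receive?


Total parts = 11 + 5 = 16
Value per part = 256 / 16 = 16
First share = 11 * 16 = 176
Second share = 5 * 16 = 80
Larger share = 176

176


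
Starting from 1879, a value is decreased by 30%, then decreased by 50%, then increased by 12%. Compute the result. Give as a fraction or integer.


Start: 1879
Step 1: decrease by 30% => multiply by 70/100
  1879 * 70/100 = 13153/10
Step 2: decrease by 50% => multiply by 50/100
  13153/10 * 50/100 = 13153/20
Step 3: increase by 12% => multiply by 112/100
  13153/20 * 112/100 = 92071/125
Final value = 92071/125

92071/125
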